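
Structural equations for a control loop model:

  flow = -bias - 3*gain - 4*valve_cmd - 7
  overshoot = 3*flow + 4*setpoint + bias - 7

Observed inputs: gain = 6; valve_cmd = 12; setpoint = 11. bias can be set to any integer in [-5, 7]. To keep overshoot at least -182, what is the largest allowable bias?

bias = 0

Substituting into the flow equation gives flow = -bias - 73.
Substituting into the overshoot equation gives overshoot = -2*bias - 182.
Require -2*bias - 182 ≥ -182, so bias ≤ 0.
The largest integer in [-5, 7] satisfying this is 0.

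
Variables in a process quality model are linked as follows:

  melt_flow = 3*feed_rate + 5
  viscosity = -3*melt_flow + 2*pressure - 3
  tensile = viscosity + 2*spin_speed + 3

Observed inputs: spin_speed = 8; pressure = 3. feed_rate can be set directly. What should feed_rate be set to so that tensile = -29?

Substituting into the viscosity equation gives viscosity = -9*feed_rate - 12.
Substituting into the tensile equation gives tensile = -9*feed_rate + 7.
Solve -9*feed_rate + 7 = -29: feed_rate = (-29 - 7) / -9 = 4.

feed_rate = 4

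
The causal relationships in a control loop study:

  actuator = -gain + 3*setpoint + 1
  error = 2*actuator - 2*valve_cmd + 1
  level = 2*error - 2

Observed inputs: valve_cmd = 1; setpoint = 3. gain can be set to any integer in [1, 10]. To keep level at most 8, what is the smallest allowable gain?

Substituting into the actuator equation gives actuator = -gain + 10.
Substituting into the error equation gives error = -2*gain + 19.
Substituting into the level equation gives level = -4*gain + 36.
Require -4*gain + 36 ≤ 8, so gain ≥ 7.
The smallest integer in [1, 10] satisfying this is 7.

gain = 7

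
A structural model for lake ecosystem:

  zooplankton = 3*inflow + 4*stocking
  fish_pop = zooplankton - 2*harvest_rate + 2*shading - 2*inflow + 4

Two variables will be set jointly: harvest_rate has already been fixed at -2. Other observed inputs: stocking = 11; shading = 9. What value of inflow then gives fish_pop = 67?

inflow = -3

With harvest_rate held at -2:
Substituting into the zooplankton equation gives zooplankton = 3*inflow + 44.
Substituting into the fish_pop equation gives fish_pop = inflow + 70.
Solve inflow + 70 = 67: inflow = (67 - 70) / 1 = -3.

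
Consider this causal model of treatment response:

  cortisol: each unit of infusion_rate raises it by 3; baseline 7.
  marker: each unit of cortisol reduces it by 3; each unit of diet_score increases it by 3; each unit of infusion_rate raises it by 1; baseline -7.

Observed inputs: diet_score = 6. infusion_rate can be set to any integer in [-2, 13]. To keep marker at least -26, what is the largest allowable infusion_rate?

infusion_rate = 2

Substituting into the marker equation gives marker = -8*infusion_rate - 10.
Require -8*infusion_rate - 10 ≥ -26, so infusion_rate ≤ 2.
The largest integer in [-2, 13] satisfying this is 2.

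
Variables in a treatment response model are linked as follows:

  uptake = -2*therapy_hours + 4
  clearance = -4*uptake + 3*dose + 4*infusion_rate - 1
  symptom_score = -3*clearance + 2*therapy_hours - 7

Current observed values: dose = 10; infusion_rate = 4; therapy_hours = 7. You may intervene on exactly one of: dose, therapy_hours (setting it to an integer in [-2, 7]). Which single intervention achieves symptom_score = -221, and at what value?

Intervening on dose: with other inputs at their observed values, symptom_score = -9*dose - 158. Solving for -221 gives dose = 7, within [-2, 7].
Intervening on therapy_hours: symptom_score = -22*therapy_hours - 94. Reaching -221 requires therapy_hours = 127/22, not an integer.

set dose = 7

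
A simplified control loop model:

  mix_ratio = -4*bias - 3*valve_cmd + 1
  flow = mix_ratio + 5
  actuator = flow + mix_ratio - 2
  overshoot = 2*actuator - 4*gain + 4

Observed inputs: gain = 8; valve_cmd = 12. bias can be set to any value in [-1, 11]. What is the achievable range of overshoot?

Substituting into the mix_ratio equation gives mix_ratio = -4*bias - 35.
Substituting into the flow equation gives flow = -4*bias - 30.
This gives actuator = -8*bias - 67.
Substituting into the overshoot equation gives overshoot = -16*bias - 162.
Linear in bias, so extremes are at the endpoints: bias = -1 gives overshoot = -146; bias = 11 gives overshoot = -338.

-338 to -146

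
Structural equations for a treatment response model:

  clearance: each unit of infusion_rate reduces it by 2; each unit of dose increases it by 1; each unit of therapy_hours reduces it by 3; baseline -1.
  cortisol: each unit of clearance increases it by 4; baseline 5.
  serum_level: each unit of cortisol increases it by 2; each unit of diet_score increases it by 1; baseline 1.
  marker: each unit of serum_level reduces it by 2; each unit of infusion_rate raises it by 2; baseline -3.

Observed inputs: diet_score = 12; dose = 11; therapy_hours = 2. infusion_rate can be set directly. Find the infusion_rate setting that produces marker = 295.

infusion_rate = 12

Substituting into the clearance equation gives clearance = -2*infusion_rate + 4.
This gives cortisol = -8*infusion_rate + 21.
Substituting into the serum_level equation gives serum_level = -16*infusion_rate + 55.
Substituting into the marker equation gives marker = 34*infusion_rate - 113.
Solve 34*infusion_rate - 113 = 295: infusion_rate = (295 + 113) / 34 = 12.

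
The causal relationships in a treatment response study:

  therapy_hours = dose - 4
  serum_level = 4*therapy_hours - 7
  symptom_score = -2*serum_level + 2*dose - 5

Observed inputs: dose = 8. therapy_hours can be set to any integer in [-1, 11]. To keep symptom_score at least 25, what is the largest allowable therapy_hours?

Intervening on therapy_hours fixes its value directly, overriding its dependence on dose.
Substituting into the symptom_score equation gives symptom_score = -8*therapy_hours + 25.
Require -8*therapy_hours + 25 ≥ 25, so therapy_hours ≤ 0.
The largest integer in [-1, 11] satisfying this is 0.

therapy_hours = 0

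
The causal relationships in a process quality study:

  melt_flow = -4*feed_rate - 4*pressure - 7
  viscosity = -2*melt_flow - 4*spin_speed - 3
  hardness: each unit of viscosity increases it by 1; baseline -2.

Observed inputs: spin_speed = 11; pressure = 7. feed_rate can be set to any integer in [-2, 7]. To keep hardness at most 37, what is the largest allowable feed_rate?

feed_rate = 2

Substituting into the melt_flow equation gives melt_flow = -4*feed_rate - 35.
Substituting into the viscosity equation gives viscosity = 8*feed_rate + 23.
So hardness = 8*feed_rate + 21.
Require 8*feed_rate + 21 ≤ 37, so feed_rate ≤ 2.
The largest integer in [-2, 7] satisfying this is 2.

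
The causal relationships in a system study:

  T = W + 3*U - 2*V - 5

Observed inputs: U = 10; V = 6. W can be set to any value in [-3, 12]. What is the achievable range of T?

Substituting into the T equation gives T = W + 13.
Linear in W, so extremes are at the endpoints: W = -3 gives T = 10; W = 12 gives T = 25.

10 to 25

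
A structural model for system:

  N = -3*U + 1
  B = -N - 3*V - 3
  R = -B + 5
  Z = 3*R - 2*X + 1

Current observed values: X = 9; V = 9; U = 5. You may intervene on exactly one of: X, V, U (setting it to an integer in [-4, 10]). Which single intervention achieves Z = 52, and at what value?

set X = 6

Intervening on X: with other inputs at their observed values, Z = -2*X + 64. Solving for 52 gives X = 6, within [-4, 10].
Intervening on V: Z = 9*V - 35. Reaching 52 requires V = 29/3, not an integer.
Intervening on U: Z = -9*U + 91. Reaching 52 requires U = 13/3, not an integer.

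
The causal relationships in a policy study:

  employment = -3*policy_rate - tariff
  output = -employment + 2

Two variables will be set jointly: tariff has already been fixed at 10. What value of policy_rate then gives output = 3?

policy_rate = -3

With tariff held at 10:
Substituting into the employment equation gives employment = -3*policy_rate - 10.
So output = 3*policy_rate + 12.
Solve 3*policy_rate + 12 = 3: policy_rate = (3 - 12) / 3 = -3.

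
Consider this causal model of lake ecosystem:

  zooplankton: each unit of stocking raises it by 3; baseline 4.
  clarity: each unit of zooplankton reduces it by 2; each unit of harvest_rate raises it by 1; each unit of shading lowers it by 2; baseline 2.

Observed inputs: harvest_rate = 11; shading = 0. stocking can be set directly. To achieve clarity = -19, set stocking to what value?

stocking = 4

Substituting into the clarity equation gives clarity = -6*stocking + 5.
Solve -6*stocking + 5 = -19: stocking = (-19 - 5) / -6 = 4.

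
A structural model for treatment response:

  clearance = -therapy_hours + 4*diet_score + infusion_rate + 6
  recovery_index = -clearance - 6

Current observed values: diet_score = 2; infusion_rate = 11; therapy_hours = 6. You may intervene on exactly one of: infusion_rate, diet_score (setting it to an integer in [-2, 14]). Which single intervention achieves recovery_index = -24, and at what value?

set infusion_rate = 10

Intervening on infusion_rate: with other inputs at their observed values, recovery_index = -infusion_rate - 14. Solving for -24 gives infusion_rate = 10, within [-2, 14].
Intervening on diet_score: recovery_index = -4*diet_score - 17. Reaching -24 requires diet_score = 7/4, not an integer.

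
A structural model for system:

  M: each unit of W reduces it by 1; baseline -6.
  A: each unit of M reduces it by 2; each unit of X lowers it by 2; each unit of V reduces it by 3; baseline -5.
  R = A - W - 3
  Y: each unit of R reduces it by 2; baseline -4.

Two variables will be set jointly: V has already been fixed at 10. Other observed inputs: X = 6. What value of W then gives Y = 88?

With V held at 10:
Substituting into the A equation gives A = 2*W - 35.
R becomes W - 38.
Substituting into the Y equation gives Y = -2*W + 72.
Solve -2*W + 72 = 88: W = (88 - 72) / -2 = -8.

W = -8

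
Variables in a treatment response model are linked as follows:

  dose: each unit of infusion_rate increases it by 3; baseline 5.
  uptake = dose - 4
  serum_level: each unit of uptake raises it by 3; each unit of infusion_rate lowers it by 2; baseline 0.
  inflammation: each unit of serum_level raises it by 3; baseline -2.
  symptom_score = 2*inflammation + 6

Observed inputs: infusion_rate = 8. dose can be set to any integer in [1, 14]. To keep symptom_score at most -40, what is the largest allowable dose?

dose = 7

Intervening on dose fixes its value directly, overriding its dependence on infusion_rate.
Substituting into the serum_level equation gives serum_level = 3*dose - 28.
Substituting into the inflammation equation gives inflammation = 9*dose - 86.
Substituting into the symptom_score equation gives symptom_score = 18*dose - 166.
Require 18*dose - 166 ≤ -40, so dose ≤ 7.
The largest integer in [1, 14] satisfying this is 7.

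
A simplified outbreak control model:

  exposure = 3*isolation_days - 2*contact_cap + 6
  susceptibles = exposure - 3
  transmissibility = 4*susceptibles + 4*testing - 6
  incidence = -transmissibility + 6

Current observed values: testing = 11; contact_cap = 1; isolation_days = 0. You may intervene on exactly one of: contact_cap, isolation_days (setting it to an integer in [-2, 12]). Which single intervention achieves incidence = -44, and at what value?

Intervening on contact_cap: with other inputs at their observed values, incidence = 8*contact_cap - 44. Solving for -44 gives contact_cap = 0, within [-2, 12].
Intervening on isolation_days: incidence = -12*isolation_days - 36. Reaching -44 requires isolation_days = 2/3, not an integer.

set contact_cap = 0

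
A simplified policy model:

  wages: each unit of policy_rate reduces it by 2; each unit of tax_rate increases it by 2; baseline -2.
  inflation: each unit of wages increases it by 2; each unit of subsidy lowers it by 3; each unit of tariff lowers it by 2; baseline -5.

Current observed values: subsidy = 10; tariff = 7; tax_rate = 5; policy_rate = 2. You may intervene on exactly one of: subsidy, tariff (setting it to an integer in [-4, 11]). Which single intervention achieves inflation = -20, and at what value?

set subsidy = 3

Intervening on subsidy: with other inputs at their observed values, inflation = -3*subsidy - 11. Solving for -20 gives subsidy = 3, within [-4, 11].
Intervening on tariff: inflation = -2*tariff - 27. Reaching -20 requires tariff = -7/2, not an integer.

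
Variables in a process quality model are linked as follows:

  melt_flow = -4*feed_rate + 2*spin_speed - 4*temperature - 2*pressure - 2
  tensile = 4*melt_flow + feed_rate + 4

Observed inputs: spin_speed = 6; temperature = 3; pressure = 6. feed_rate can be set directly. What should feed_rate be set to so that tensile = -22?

feed_rate = -2

Substituting into the melt_flow equation gives melt_flow = -4*feed_rate - 14.
Substituting into the tensile equation gives tensile = -15*feed_rate - 52.
Solve -15*feed_rate - 52 = -22: feed_rate = (-22 + 52) / -15 = -2.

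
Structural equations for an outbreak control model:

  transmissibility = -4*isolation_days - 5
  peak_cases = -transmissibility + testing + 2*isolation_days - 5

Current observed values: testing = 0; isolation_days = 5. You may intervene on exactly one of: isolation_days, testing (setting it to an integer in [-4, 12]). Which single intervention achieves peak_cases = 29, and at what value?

Intervening on isolation_days: peak_cases = 6*isolation_days. Reaching 29 requires isolation_days = 29/6, not an integer.
Intervening on testing: with other inputs at their observed values, peak_cases = testing + 30. Solving for 29 gives testing = -1, within [-4, 12].

set testing = -1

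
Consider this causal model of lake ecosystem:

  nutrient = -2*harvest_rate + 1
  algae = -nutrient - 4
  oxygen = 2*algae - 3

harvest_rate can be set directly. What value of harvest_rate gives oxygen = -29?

harvest_rate = -4

Substituting into the algae equation gives algae = 2*harvest_rate - 5.
So oxygen = 4*harvest_rate - 13.
Solve 4*harvest_rate - 13 = -29: harvest_rate = (-29 + 13) / 4 = -4.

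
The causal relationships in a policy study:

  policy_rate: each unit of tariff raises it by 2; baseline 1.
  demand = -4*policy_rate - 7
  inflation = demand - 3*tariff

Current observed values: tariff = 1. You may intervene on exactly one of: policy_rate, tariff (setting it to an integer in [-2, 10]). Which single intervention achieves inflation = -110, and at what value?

Intervening on policy_rate: inflation = -4*policy_rate - 10. Reaching -110 requires policy_rate = 25, outside [-2, 10].
Intervening on tariff: with other inputs at their observed values, inflation = -11*tariff - 11. Solving for -110 gives tariff = 9, within [-2, 10].

set tariff = 9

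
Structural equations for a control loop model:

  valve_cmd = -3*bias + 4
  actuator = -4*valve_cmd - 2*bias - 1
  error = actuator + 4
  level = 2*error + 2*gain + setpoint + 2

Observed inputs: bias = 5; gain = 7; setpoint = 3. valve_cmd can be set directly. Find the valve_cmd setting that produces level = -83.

valve_cmd = 11

Intervening on valve_cmd fixes its value directly, overriding its dependence on bias.
Substituting into the actuator equation gives actuator = -4*valve_cmd - 11.
Substituting into the error equation gives error = -4*valve_cmd - 7.
level becomes -8*valve_cmd + 5.
Solve -8*valve_cmd + 5 = -83: valve_cmd = (-83 - 5) / -8 = 11.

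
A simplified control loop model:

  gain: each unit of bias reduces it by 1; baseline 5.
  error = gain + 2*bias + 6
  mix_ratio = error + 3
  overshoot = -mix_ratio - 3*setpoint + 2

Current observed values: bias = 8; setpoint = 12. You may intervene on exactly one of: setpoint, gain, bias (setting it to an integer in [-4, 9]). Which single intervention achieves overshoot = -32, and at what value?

Intervening on setpoint: with other inputs at their observed values, overshoot = -3*setpoint - 20. Solving for -32 gives setpoint = 4, within [-4, 9].
Intervening on gain: overshoot = -gain - 59. Reaching -32 requires gain = -27, outside [-4, 9].
Intervening on bias: overshoot = -bias - 48. Reaching -32 requires bias = -16, outside [-4, 9].

set setpoint = 4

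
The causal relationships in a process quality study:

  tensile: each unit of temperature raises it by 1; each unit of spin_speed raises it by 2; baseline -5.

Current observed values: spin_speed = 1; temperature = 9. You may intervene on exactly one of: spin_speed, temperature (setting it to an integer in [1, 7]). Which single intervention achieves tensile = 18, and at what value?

set spin_speed = 7

Intervening on spin_speed: with other inputs at their observed values, tensile = 2*spin_speed + 4. Solving for 18 gives spin_speed = 7, within [1, 7].
Intervening on temperature: tensile = temperature - 3. Reaching 18 requires temperature = 21, outside [1, 7].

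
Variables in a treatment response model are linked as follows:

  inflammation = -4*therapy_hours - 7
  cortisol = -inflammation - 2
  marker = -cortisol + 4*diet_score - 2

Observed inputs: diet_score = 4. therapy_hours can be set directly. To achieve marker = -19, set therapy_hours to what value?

therapy_hours = 7

Substituting into the cortisol equation gives cortisol = 4*therapy_hours + 5.
Substituting into the marker equation gives marker = -4*therapy_hours + 9.
Solve -4*therapy_hours + 9 = -19: therapy_hours = (-19 - 9) / -4 = 7.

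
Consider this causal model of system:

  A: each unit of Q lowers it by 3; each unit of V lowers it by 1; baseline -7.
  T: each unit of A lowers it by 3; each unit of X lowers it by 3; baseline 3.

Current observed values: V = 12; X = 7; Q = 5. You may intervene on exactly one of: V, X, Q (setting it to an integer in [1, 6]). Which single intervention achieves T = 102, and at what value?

Intervening on V: T = 3*V + 48. Reaching 102 requires V = 18, outside [1, 6].
Intervening on X: with other inputs at their observed values, T = -3*X + 105. Solving for 102 gives X = 1, within [1, 6].
Intervening on Q: T = 9*Q + 39. Reaching 102 requires Q = 7, outside [1, 6].

set X = 1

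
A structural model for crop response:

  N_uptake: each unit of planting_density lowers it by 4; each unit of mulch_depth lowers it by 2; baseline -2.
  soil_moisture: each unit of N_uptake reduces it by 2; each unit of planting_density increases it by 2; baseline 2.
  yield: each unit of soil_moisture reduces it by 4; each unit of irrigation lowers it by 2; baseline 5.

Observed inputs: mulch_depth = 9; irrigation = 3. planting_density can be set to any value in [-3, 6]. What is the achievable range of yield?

-409 to -49

Substituting into the N_uptake equation gives N_uptake = -4*planting_density - 20.
So soil_moisture = 10*planting_density + 42.
This gives yield = -40*planting_density - 169.
Linear in planting_density, so extremes are at the endpoints: planting_density = -3 gives yield = -49; planting_density = 6 gives yield = -409.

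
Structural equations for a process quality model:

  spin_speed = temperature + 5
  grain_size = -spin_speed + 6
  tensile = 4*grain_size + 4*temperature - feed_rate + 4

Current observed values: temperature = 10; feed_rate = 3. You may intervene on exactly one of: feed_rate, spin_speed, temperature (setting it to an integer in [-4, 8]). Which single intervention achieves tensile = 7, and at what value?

set feed_rate = 1

Intervening on feed_rate: with other inputs at their observed values, tensile = -feed_rate + 8. Solving for 7 gives feed_rate = 1, within [-4, 8].
Intervening on spin_speed: tensile = -4*spin_speed + 65. Reaching 7 requires spin_speed = 29/2, not an integer.
Intervening on temperature: the paths from temperature to tensile cancel (net effect zero), leaving tensile = 5; 7 is unreachable this way.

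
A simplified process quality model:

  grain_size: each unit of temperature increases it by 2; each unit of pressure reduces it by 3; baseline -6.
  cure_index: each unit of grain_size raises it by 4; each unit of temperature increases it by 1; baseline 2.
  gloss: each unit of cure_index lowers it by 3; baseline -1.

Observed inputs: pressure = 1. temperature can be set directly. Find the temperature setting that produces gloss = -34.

temperature = 5

Substituting into the grain_size equation gives grain_size = 2*temperature - 9.
Substituting into the cure_index equation gives cure_index = 9*temperature - 34.
This gives gloss = -27*temperature + 101.
Solve -27*temperature + 101 = -34: temperature = (-34 - 101) / -27 = 5.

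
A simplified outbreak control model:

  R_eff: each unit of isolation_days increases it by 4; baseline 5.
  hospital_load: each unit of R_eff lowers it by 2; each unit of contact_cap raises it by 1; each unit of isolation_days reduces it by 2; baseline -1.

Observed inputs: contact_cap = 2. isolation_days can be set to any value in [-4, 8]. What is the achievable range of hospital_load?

-89 to 31

Substituting into the hospital_load equation gives hospital_load = -10*isolation_days - 9.
Linear in isolation_days, so extremes are at the endpoints: isolation_days = -4 gives hospital_load = 31; isolation_days = 8 gives hospital_load = -89.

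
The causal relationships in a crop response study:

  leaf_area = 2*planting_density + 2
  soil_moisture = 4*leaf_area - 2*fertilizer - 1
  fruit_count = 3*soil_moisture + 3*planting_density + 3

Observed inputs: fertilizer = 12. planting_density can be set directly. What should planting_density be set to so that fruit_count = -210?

planting_density = -6

Substituting into the soil_moisture equation gives soil_moisture = 8*planting_density - 17.
Substituting into the fruit_count equation gives fruit_count = 27*planting_density - 48.
Solve 27*planting_density - 48 = -210: planting_density = (-210 + 48) / 27 = -6.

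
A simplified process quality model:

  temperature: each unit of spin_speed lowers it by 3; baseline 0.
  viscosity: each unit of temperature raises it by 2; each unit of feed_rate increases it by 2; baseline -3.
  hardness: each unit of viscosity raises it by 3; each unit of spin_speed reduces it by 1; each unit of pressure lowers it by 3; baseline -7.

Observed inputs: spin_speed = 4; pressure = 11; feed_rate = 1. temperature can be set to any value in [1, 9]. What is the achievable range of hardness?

Intervening on temperature fixes its value directly, overriding its dependence on spin_speed.
Substituting into the viscosity equation gives viscosity = 2*temperature - 1.
Substituting into the hardness equation gives hardness = 6*temperature - 47.
Linear in temperature, so extremes are at the endpoints: temperature = 1 gives hardness = -41; temperature = 9 gives hardness = 7.

-41 to 7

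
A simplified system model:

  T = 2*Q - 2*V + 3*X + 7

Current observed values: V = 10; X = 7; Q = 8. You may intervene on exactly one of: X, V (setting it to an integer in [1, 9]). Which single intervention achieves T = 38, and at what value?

Intervening on X: T = 3*X + 3. Reaching 38 requires X = 35/3, not an integer.
Intervening on V: with other inputs at their observed values, T = -2*V + 44. Solving for 38 gives V = 3, within [1, 9].

set V = 3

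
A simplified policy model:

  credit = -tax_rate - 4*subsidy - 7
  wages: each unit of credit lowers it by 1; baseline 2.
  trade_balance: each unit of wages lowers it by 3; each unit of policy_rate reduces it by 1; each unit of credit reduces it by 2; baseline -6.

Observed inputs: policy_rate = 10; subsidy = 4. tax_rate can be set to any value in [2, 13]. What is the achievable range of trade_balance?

Substituting into the credit equation gives credit = -tax_rate - 23.
Substituting into the wages equation gives wages = tax_rate + 25.
Substituting into the trade_balance equation gives trade_balance = -tax_rate - 45.
Linear in tax_rate, so extremes are at the endpoints: tax_rate = 2 gives trade_balance = -47; tax_rate = 13 gives trade_balance = -58.

-58 to -47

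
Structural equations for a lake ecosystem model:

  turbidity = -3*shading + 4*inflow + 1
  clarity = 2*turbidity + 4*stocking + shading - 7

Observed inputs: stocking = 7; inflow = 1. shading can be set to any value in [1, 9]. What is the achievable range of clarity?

-14 to 26

Substituting into the turbidity equation gives turbidity = -3*shading + 5.
So clarity = -5*shading + 31.
Linear in shading, so extremes are at the endpoints: shading = 1 gives clarity = 26; shading = 9 gives clarity = -14.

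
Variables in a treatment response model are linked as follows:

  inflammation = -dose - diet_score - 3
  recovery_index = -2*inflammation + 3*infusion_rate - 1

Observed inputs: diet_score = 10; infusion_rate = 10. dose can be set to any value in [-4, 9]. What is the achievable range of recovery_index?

Substituting into the inflammation equation gives inflammation = -dose - 13.
This gives recovery_index = 2*dose + 55.
Linear in dose, so extremes are at the endpoints: dose = -4 gives recovery_index = 47; dose = 9 gives recovery_index = 73.

47 to 73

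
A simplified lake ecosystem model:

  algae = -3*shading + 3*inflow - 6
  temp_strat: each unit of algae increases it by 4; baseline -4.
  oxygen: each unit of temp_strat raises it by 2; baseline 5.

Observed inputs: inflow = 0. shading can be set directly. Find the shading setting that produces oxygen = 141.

shading = -8

Substituting into the algae equation gives algae = -3*shading - 6.
So temp_strat = -12*shading - 28.
Substituting into the oxygen equation gives oxygen = -24*shading - 51.
Solve -24*shading - 51 = 141: shading = (141 + 51) / -24 = -8.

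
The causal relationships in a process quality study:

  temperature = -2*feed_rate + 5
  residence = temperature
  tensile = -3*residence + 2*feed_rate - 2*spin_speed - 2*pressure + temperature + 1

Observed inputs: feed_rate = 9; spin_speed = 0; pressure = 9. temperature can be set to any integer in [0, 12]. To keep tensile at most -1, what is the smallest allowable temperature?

Intervening on temperature fixes its value directly, overriding its dependence on feed_rate.
Substituting into the tensile equation gives tensile = -2*temperature + 1.
Require -2*temperature + 1 ≤ -1, so temperature ≥ 1.
The smallest integer in [0, 12] satisfying this is 1.

temperature = 1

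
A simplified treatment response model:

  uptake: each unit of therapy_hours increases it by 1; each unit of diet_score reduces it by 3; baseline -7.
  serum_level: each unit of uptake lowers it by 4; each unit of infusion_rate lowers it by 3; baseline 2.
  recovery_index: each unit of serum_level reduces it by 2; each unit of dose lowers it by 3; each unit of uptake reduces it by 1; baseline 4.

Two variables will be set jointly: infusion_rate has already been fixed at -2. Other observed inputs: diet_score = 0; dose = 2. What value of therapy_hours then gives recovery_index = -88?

therapy_hours = -3

With infusion_rate held at -2:
Substituting into the uptake equation gives uptake = therapy_hours - 7.
Substituting into the serum_level equation gives serum_level = -4*therapy_hours + 36.
Substituting into the recovery_index equation gives recovery_index = 7*therapy_hours - 67.
Solve 7*therapy_hours - 67 = -88: therapy_hours = (-88 + 67) / 7 = -3.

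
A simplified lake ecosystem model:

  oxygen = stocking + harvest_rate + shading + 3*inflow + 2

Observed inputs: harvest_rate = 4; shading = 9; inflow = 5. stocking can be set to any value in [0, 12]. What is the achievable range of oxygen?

Substituting into the oxygen equation gives oxygen = stocking + 30.
Linear in stocking, so extremes are at the endpoints: stocking = 0 gives oxygen = 30; stocking = 12 gives oxygen = 42.

30 to 42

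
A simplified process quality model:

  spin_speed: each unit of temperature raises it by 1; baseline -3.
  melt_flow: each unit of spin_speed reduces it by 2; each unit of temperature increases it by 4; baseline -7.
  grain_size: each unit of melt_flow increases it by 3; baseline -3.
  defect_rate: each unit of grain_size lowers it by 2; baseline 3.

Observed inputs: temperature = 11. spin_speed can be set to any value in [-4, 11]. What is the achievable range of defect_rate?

Intervening on spin_speed fixes its value directly, overriding its dependence on temperature.
Substituting into the melt_flow equation gives melt_flow = -2*spin_speed + 37.
Substituting into the grain_size equation gives grain_size = -6*spin_speed + 108.
Substituting into the defect_rate equation gives defect_rate = 12*spin_speed - 213.
Linear in spin_speed, so extremes are at the endpoints: spin_speed = -4 gives defect_rate = -261; spin_speed = 11 gives defect_rate = -81.

-261 to -81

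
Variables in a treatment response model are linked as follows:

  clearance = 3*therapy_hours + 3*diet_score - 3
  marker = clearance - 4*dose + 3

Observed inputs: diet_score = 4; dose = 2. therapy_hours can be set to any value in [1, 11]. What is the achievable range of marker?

Substituting into the clearance equation gives clearance = 3*therapy_hours + 9.
Substituting into the marker equation gives marker = 3*therapy_hours + 4.
Linear in therapy_hours, so extremes are at the endpoints: therapy_hours = 1 gives marker = 7; therapy_hours = 11 gives marker = 37.

7 to 37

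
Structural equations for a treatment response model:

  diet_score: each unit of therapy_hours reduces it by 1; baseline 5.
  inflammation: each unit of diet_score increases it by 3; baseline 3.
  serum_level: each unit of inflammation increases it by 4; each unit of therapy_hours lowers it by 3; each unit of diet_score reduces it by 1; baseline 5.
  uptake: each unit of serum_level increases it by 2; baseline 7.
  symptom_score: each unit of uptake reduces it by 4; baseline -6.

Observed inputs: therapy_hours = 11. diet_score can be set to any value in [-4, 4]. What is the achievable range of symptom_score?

-258 to 446

Intervening on diet_score fixes its value directly, overriding its dependence on therapy_hours.
Substituting into the serum_level equation gives serum_level = 11*diet_score - 16.
This gives uptake = 22*diet_score - 25.
So symptom_score = -88*diet_score + 94.
Linear in diet_score, so extremes are at the endpoints: diet_score = -4 gives symptom_score = 446; diet_score = 4 gives symptom_score = -258.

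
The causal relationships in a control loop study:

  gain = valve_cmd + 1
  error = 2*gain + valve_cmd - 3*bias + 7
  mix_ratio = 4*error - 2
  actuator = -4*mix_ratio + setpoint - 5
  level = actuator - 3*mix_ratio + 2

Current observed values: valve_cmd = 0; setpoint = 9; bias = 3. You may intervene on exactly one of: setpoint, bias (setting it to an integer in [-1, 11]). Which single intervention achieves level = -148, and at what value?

set bias = 1

Intervening on setpoint: level = setpoint + 11. Reaching -148 requires setpoint = -159, outside [-1, 11].
Intervening on bias: with other inputs at their observed values, level = 84*bias - 232. Solving for -148 gives bias = 1, within [-1, 11].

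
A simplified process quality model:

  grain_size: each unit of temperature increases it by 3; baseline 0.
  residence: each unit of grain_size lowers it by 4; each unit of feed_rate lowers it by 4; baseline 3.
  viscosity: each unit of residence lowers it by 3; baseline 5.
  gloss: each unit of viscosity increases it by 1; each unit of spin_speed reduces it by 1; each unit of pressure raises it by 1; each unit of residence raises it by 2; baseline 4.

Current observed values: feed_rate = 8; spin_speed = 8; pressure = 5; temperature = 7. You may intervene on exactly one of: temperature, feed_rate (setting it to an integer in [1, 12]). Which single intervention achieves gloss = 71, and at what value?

Intervening on temperature: with other inputs at their observed values, gloss = 12*temperature + 35. Solving for 71 gives temperature = 3, within [1, 12].
Intervening on feed_rate: gloss = 4*feed_rate + 87. Reaching 71 requires feed_rate = -4, outside [1, 12].

set temperature = 3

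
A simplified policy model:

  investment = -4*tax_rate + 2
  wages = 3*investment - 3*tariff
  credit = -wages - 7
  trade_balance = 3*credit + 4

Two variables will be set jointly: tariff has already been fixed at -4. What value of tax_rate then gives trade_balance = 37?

With tariff held at -4:
Substituting into the wages equation gives wages = -12*tax_rate + 18.
Substituting into the credit equation gives credit = 12*tax_rate - 25.
Substituting into the trade_balance equation gives trade_balance = 36*tax_rate - 71.
Solve 36*tax_rate - 71 = 37: tax_rate = (37 + 71) / 36 = 3.

tax_rate = 3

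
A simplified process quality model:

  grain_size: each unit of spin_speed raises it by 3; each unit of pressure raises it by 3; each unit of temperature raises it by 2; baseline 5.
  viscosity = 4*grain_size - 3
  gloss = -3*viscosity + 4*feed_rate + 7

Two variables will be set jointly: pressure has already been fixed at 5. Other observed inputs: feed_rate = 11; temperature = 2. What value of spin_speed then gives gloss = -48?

With pressure held at 5:
Substituting into the grain_size equation gives grain_size = 3*spin_speed + 24.
Substituting into the viscosity equation gives viscosity = 12*spin_speed + 93.
Substituting into the gloss equation gives gloss = -36*spin_speed - 228.
Solve -36*spin_speed - 228 = -48: spin_speed = (-48 + 228) / -36 = -5.

spin_speed = -5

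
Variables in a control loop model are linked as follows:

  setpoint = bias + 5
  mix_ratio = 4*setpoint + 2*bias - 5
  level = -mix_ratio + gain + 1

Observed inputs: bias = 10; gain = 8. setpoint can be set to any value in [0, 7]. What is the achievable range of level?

-34 to -6

Intervening on setpoint fixes its value directly, overriding its dependence on bias.
Substituting into the mix_ratio equation gives mix_ratio = 4*setpoint + 15.
So level = -4*setpoint - 6.
Linear in setpoint, so extremes are at the endpoints: setpoint = 0 gives level = -6; setpoint = 7 gives level = -34.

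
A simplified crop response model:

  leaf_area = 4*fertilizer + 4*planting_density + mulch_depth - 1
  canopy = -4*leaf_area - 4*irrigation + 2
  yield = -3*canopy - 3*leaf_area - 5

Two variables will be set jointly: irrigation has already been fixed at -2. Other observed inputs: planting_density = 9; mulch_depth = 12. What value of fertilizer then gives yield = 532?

With irrigation held at -2:
Substituting into the leaf_area equation gives leaf_area = 4*fertilizer + 47.
canopy becomes -16*fertilizer - 178.
This gives yield = 36*fertilizer + 388.
Solve 36*fertilizer + 388 = 532: fertilizer = (532 - 388) / 36 = 4.

fertilizer = 4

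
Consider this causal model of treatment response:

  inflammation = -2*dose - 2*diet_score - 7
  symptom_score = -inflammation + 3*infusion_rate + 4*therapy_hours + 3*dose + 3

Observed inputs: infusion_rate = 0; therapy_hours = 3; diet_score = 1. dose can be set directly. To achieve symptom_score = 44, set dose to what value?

dose = 4

Substituting into the inflammation equation gives inflammation = -2*dose - 9.
So symptom_score = 5*dose + 24.
Solve 5*dose + 24 = 44: dose = (44 - 24) / 5 = 4.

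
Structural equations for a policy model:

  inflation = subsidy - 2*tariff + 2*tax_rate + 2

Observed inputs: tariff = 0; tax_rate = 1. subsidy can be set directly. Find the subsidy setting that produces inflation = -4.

subsidy = -8

Substituting into the inflation equation gives inflation = subsidy + 4.
Solve subsidy + 4 = -4: subsidy = (-4 - 4) / 1 = -8.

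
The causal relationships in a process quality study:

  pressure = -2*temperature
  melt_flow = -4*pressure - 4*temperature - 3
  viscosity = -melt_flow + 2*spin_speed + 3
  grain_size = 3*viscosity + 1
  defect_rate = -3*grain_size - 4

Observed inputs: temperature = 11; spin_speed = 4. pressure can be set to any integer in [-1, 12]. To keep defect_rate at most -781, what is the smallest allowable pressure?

Intervening on pressure fixes its value directly, overriding its dependence on temperature.
Substituting into the melt_flow equation gives melt_flow = -4*pressure - 47.
So viscosity = 4*pressure + 58.
This gives grain_size = 12*pressure + 175.
defect_rate becomes -36*pressure - 529.
Require -36*pressure - 529 ≤ -781, so pressure ≥ 7.
The smallest integer in [-1, 12] satisfying this is 7.

pressure = 7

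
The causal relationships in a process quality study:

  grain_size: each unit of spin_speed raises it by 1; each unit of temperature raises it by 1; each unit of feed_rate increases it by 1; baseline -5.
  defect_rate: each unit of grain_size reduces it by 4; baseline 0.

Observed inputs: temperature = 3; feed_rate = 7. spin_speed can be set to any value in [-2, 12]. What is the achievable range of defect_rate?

Substituting into the grain_size equation gives grain_size = spin_speed + 5.
Substituting into the defect_rate equation gives defect_rate = -4*spin_speed - 20.
Linear in spin_speed, so extremes are at the endpoints: spin_speed = -2 gives defect_rate = -12; spin_speed = 12 gives defect_rate = -68.

-68 to -12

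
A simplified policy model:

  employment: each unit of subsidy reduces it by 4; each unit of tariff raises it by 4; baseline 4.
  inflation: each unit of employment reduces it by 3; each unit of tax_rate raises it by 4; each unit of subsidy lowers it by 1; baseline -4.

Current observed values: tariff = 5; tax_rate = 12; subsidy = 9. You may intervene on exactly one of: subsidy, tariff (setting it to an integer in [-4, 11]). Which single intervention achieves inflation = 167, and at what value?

set tariff = -3

Intervening on subsidy: inflation = 11*subsidy - 28. Reaching 167 requires subsidy = 195/11, not an integer.
Intervening on tariff: with other inputs at their observed values, inflation = -12*tariff + 131. Solving for 167 gives tariff = -3, within [-4, 11].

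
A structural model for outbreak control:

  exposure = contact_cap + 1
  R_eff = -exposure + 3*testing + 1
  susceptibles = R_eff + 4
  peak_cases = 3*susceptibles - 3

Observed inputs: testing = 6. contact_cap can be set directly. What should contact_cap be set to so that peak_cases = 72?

Substituting into the R_eff equation gives R_eff = -contact_cap + 18.
Substituting into the susceptibles equation gives susceptibles = -contact_cap + 22.
This gives peak_cases = -3*contact_cap + 63.
Solve -3*contact_cap + 63 = 72: contact_cap = (72 - 63) / -3 = -3.

contact_cap = -3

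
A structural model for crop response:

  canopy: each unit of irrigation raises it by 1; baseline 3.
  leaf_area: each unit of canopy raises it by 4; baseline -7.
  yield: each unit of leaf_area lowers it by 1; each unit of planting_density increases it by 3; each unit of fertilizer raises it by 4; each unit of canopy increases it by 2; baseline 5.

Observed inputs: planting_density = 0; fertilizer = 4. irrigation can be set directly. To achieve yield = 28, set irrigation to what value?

irrigation = -3

Substituting into the leaf_area equation gives leaf_area = 4*irrigation + 5.
Substituting into the yield equation gives yield = -2*irrigation + 22.
Solve -2*irrigation + 22 = 28: irrigation = (28 - 22) / -2 = -3.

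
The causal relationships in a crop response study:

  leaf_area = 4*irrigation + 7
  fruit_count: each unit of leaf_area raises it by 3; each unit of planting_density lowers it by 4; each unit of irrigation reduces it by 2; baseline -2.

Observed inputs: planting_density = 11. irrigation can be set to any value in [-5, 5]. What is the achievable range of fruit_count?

Substituting into the fruit_count equation gives fruit_count = 10*irrigation - 25.
Linear in irrigation, so extremes are at the endpoints: irrigation = -5 gives fruit_count = -75; irrigation = 5 gives fruit_count = 25.

-75 to 25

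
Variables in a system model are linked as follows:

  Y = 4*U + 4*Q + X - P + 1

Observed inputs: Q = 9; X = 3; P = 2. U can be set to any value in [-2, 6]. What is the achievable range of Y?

Substituting into the Y equation gives Y = 4*U + 38.
Linear in U, so extremes are at the endpoints: U = -2 gives Y = 30; U = 6 gives Y = 62.

30 to 62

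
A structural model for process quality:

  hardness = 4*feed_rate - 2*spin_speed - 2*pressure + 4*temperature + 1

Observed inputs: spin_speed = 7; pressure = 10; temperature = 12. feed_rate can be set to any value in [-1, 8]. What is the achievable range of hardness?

Substituting into the hardness equation gives hardness = 4*feed_rate + 15.
Linear in feed_rate, so extremes are at the endpoints: feed_rate = -1 gives hardness = 11; feed_rate = 8 gives hardness = 47.

11 to 47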